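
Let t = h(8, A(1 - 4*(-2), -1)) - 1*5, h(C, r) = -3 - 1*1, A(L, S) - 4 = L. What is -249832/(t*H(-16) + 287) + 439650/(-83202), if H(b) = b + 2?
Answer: -499240417/818153 ≈ -610.20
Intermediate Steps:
A(L, S) = 4 + L
h(C, r) = -4 (h(C, r) = -3 - 1 = -4)
t = -9 (t = -4 - 1*5 = -4 - 5 = -9)
H(b) = 2 + b
-249832/(t*H(-16) + 287) + 439650/(-83202) = -249832/(-9*(2 - 16) + 287) + 439650/(-83202) = -249832/(-9*(-14) + 287) + 439650*(-1/83202) = -249832/(126 + 287) - 73275/13867 = -249832/413 - 73275/13867 = -499240417/818153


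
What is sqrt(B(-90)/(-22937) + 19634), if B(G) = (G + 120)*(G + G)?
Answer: sqrt(10329688455146)/22937 ≈ 140.12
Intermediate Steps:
B(G) = 2*G*(120 + G) (B(G) = (120 + G)*(2*G) = 2*G*(120 + G))
sqrt(B(-90)/(-22937) + 19634) = sqrt((2*(-90)*(120 - 90))/(-22937) + 19634) = sqrt((2*(-90)*30)*(-1/22937) + 19634) = sqrt(-5400*(-1/22937) + 19634) = sqrt(5400/22937 + 19634) = sqrt(450350458/22937) = sqrt(10329688455146)/22937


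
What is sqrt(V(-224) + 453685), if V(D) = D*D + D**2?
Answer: sqrt(554037) ≈ 744.34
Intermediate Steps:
V(D) = 2*D**2 (V(D) = D**2 + D**2 = 2*D**2)
sqrt(V(-224) + 453685) = sqrt(2*(-224)**2 + 453685) = sqrt(2*50176 + 453685) = sqrt(100352 + 453685) = sqrt(554037)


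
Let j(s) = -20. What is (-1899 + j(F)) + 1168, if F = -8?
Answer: -751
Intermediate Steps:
(-1899 + j(F)) + 1168 = (-1899 - 20) + 1168 = -1919 + 1168 = -751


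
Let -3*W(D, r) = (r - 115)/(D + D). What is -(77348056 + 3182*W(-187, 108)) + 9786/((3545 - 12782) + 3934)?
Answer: -230109098113483/2974983 ≈ -7.7348e+7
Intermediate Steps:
W(D, r) = -(-115 + r)/(6*D) (W(D, r) = -(r - 115)/(3*(D + D)) = -(-115 + r)/(3*(2*D)) = -(-115 + r)*1/(2*D)/3 = -(-115 + r)/(6*D))
-(77348056 + 3182*W(-187, 108)) + 9786/((3545 - 12782) + 3934) = -3182/(1/(24308 + (⅙)*(115 - 1*108)/(-187))) + 9786/((3545 - 12782) + 3934) = -3182/(1/(24308 + (⅙)*(-1/187)*(115 - 108))) + 9786/(-9237 + 3934) = -3182/(1/(24308 + (⅙)*(-1/187)*7)) + 9786/(-5303) = -3182/(1/(24308 - 7/1122)) + 9786*(-1/5303) = -3182/(1/(27273569/1122)) - 9786/5303 = -3182/1122/27273569 - 9786/5303 = -3182*27273569/1122 - 9786/5303 = -43392248279/561 - 9786/5303 = -230109098113483/2974983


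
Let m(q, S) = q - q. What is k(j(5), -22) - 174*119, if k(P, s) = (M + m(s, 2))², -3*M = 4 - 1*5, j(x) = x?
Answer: -186353/9 ≈ -20706.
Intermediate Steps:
m(q, S) = 0
M = ⅓ (M = -(4 - 1*5)/3 = -(4 - 5)/3 = -⅓*(-1) = ⅓ ≈ 0.33333)
k(P, s) = ⅑ (k(P, s) = (⅓ + 0)² = (⅓)² = ⅑)
k(j(5), -22) - 174*119 = ⅑ - 174*119 = ⅑ - 20706 = -186353/9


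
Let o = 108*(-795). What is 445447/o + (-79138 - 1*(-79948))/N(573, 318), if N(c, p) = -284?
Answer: -49013387/6096060 ≈ -8.0402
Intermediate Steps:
o = -85860
445447/o + (-79138 - 1*(-79948))/N(573, 318) = 445447/(-85860) + (-79138 - 1*(-79948))/(-284) = 445447*(-1/85860) + (-79138 + 79948)*(-1/284) = -445447/85860 + 810*(-1/284) = -445447/85860 - 405/142 = -49013387/6096060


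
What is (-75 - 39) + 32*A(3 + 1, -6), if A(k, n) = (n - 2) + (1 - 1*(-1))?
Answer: -306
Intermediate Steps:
A(k, n) = n (A(k, n) = (-2 + n) + (1 + 1) = (-2 + n) + 2 = n)
(-75 - 39) + 32*A(3 + 1, -6) = (-75 - 39) + 32*(-6) = -114 - 192 = -306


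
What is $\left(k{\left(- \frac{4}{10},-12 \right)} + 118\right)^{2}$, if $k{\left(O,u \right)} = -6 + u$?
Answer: $10000$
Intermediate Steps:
$\left(k{\left(- \frac{4}{10},-12 \right)} + 118\right)^{2} = \left(\left(-6 - 12\right) + 118\right)^{2} = \left(-18 + 118\right)^{2} = 100^{2} = 10000$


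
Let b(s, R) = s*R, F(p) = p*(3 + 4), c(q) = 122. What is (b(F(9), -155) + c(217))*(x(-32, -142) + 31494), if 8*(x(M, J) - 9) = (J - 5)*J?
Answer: -1315777707/4 ≈ -3.2894e+8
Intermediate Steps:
F(p) = 7*p (F(p) = p*7 = 7*p)
b(s, R) = R*s
x(M, J) = 9 + J*(-5 + J)/8 (x(M, J) = 9 + ((J - 5)*J)/8 = 9 + ((-5 + J)*J)/8 = 9 + (J*(-5 + J))/8 = 9 + J*(-5 + J)/8)
(b(F(9), -155) + c(217))*(x(-32, -142) + 31494) = (-1085*9 + 122)*((9 - 5/8*(-142) + (⅛)*(-142)²) + 31494) = (-155*63 + 122)*((9 + 355/4 + (⅛)*20164) + 31494) = (-9765 + 122)*((9 + 355/4 + 5041/2) + 31494) = -9643*(10473/4 + 31494) = -9643*136449/4 = -1315777707/4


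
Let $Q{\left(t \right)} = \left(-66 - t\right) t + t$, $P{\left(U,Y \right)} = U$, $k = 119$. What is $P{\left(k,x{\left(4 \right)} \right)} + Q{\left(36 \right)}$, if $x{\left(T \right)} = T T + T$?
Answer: $-3517$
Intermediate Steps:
$x{\left(T \right)} = T + T^{2}$ ($x{\left(T \right)} = T^{2} + T = T + T^{2}$)
$Q{\left(t \right)} = t + t \left(-66 - t\right)$ ($Q{\left(t \right)} = t \left(-66 - t\right) + t = t + t \left(-66 - t\right)$)
$P{\left(k,x{\left(4 \right)} \right)} + Q{\left(36 \right)} = 119 - 36 \left(65 + 36\right) = 119 - 36 \cdot 101 = 119 - 3636 = -3517$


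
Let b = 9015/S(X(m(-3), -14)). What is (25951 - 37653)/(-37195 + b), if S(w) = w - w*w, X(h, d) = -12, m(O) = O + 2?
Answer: 608504/1937145 ≈ 0.31412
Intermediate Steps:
m(O) = 2 + O
S(w) = w - w**2
b = -3005/52 (b = 9015/((-12*(1 - 1*(-12)))) = 9015/((-12*(1 + 12))) = 9015/((-12*13)) = 9015/(-156) = 9015*(-1/156) = -3005/52 ≈ -57.788)
(25951 - 37653)/(-37195 + b) = (25951 - 37653)/(-37195 - 3005/52) = -11702/(-1937145/52) = -11702*(-52/1937145) = 608504/1937145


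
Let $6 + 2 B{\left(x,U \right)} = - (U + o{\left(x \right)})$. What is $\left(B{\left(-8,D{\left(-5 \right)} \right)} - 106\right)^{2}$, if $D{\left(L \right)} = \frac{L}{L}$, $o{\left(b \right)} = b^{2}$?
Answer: $\frac{80089}{4} \approx 20022.0$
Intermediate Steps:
$D{\left(L \right)} = 1$
$B{\left(x,U \right)} = -3 - \frac{U}{2} - \frac{x^{2}}{2}$ ($B{\left(x,U \right)} = -3 + \frac{\left(-1\right) \left(U + x^{2}\right)}{2} = -3 + \frac{- U - x^{2}}{2} = -3 - \left(\frac{U}{2} + \frac{x^{2}}{2}\right) = -3 - \frac{U}{2} - \frac{x^{2}}{2}$)
$\left(B{\left(-8,D{\left(-5 \right)} \right)} - 106\right)^{2} = \left(\left(-3 - \frac{1}{2} - \frac{\left(-8\right)^{2}}{2}\right) - 106\right)^{2} = \left(\left(-3 - \frac{1}{2} - 32\right) - 106\right)^{2} = \left(- \frac{71}{2} - 106\right)^{2} = \left(- \frac{283}{2}\right)^{2} = \frac{80089}{4}$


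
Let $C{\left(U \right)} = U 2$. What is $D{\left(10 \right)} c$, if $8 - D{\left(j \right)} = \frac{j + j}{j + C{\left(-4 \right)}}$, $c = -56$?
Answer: $112$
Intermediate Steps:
$C{\left(U \right)} = 2 U$
$D{\left(j \right)} = 8 - \frac{2 j}{-8 + j}$ ($D{\left(j \right)} = 8 - \frac{j + j}{j + 2 \left(-4\right)} = 8 - \frac{2 j}{j - 8} = 8 - \frac{2 j}{-8 + j}$)
$D{\left(10 \right)} c = \frac{2 \left(-32 + 3 \cdot 10\right)}{-8 + 10} \left(-56\right) = \frac{2 \left(-32 + 30\right)}{2} \left(-56\right) = 2 \cdot \frac{1}{2} \left(-2\right) \left(-56\right) = \left(-2\right) \left(-56\right) = 112$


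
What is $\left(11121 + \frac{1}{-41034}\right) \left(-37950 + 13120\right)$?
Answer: $- \frac{5665450087895}{20517} \approx -2.7613 \cdot 10^{8}$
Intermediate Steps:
$\left(11121 + \frac{1}{-41034}\right) \left(-37950 + 13120\right) = \left(11121 - \frac{1}{41034}\right) \left(-24830\right) = \frac{456339113}{41034} \left(-24830\right) = - \frac{5665450087895}{20517}$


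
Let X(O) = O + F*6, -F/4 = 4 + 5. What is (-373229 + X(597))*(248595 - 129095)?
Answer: -44555336000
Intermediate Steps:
F = -36 (F = -4*(4 + 5) = -4*9 = -36)
X(O) = -216 + O (X(O) = O - 36*6 = O - 216 = -216 + O)
(-373229 + X(597))*(248595 - 129095) = (-373229 + (-216 + 597))*(248595 - 129095) = (-373229 + 381)*119500 = -372848*119500 = -44555336000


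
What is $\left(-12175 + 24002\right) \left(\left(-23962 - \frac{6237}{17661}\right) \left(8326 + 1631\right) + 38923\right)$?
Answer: $- \frac{2372781291963860}{841} \approx -2.8214 \cdot 10^{12}$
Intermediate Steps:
$\left(-12175 + 24002\right) \left(\left(-23962 - \frac{6237}{17661}\right) \left(8326 + 1631\right) + 38923\right) = 11827 \left(\left(-23962 - \frac{297}{841}\right) 9957 + 38923\right) = 11827 \left(\left(- \frac{20152339}{841}\right) 9957 + 38923\right) = 11827 \left(- \frac{200656839423}{841} + 38923\right) = 11827 \left(- \frac{200624105180}{841}\right) = - \frac{2372781291963860}{841}$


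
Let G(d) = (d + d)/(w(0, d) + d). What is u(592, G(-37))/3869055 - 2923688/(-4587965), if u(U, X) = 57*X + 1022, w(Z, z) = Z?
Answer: 2263424320616/3550217784615 ≈ 0.63755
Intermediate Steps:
G(d) = 2 (G(d) = (d + d)/(0 + d) = (2*d)/d = 2)
u(U, X) = 1022 + 57*X
u(592, G(-37))/3869055 - 2923688/(-4587965) = (1022 + 57*2)/3869055 - 2923688/(-4587965) = (1022 + 114)*(1/3869055) - 2923688*(-1/4587965) = 1136*(1/3869055) + 2923688/4587965 = 1136/3869055 + 2923688/4587965 = 2263424320616/3550217784615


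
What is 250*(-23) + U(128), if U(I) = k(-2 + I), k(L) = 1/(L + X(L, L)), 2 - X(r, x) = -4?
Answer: -758999/132 ≈ -5750.0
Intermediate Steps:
X(r, x) = 6 (X(r, x) = 2 - 1*(-4) = 2 + 4 = 6)
k(L) = 1/(6 + L) (k(L) = 1/(L + 6) = 1/(6 + L))
U(I) = 1/(4 + I) (U(I) = 1/(6 + (-2 + I)) = 1/(4 + I))
250*(-23) + U(128) = 250*(-23) + 1/(4 + 128) = -5750 + 1/132 = -758999/132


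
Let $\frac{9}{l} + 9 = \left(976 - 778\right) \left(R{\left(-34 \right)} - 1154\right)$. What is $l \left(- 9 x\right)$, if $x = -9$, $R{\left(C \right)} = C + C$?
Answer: $- \frac{81}{26885} \approx -0.0030128$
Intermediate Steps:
$R{\left(C \right)} = 2 C$
$l = - \frac{1}{26885}$ ($l = \frac{9}{-9 + \left(976 - 778\right) \left(2 \left(-34\right) - 1154\right)} = \frac{9}{-9 + 198 \left(-68 - 1154\right)} = \frac{9}{-9 + 198 \left(-1222\right)} = \frac{9}{-9 - 241956} = \frac{9}{-241965} = 9 \left(- \frac{1}{241965}\right) = - \frac{1}{26885} \approx -3.7195 \cdot 10^{-5}$)
$l \left(- 9 x\right) = - \frac{\left(-9\right) \left(-9\right)}{26885} = \left(- \frac{1}{26885}\right) 81 = - \frac{81}{26885}$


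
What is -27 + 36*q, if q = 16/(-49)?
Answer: -1899/49 ≈ -38.755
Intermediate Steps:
q = -16/49 (q = 16*(-1/49) = -16/49 ≈ -0.32653)
-27 + 36*q = -27 + 36*(-16/49) = -27 - 576/49 = -1899/49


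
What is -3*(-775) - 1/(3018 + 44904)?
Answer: 111418649/47922 ≈ 2325.0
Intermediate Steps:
-3*(-775) - 1/(3018 + 44904) = 2325 - 1/47922 = 111418649/47922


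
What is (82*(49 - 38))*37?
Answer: 33374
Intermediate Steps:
(82*(49 - 38))*37 = (82*11)*37 = 902*37 = 33374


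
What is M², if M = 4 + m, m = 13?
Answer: 289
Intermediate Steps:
M = 17 (M = 4 + 13 = 17)
M² = 17² = 289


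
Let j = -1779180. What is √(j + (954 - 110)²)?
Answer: 2*I*√266711 ≈ 1032.9*I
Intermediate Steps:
√(j + (954 - 110)²) = √(-1779180 + (954 - 110)²) = √(-1779180 + 844²) = √(-1779180 + 712336) = √(-1066844) = 2*I*√266711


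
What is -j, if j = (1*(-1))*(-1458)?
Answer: -1458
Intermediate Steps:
j = 1458 (j = -1*(-1458) = 1458)
-j = -1*1458 = -1458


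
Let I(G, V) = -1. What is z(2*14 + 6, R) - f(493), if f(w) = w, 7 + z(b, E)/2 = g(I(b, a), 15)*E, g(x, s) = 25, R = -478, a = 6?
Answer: -24407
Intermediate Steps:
z(b, E) = -14 + 50*E (z(b, E) = -14 + 2*(25*E) = -14 + 50*E)
z(2*14 + 6, R) - f(493) = (-14 + 50*(-478)) - 1*493 = (-14 - 23900) - 493 = -23914 - 493 = -24407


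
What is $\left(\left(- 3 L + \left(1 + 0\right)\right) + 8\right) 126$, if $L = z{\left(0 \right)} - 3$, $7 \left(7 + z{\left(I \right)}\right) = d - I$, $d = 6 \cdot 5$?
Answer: $3294$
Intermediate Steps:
$d = 30$
$z{\left(I \right)} = - \frac{19}{7} - \frac{I}{7}$ ($z{\left(I \right)} = -7 + \frac{30 - I}{7} = -7 - \left(- \frac{30}{7} + \frac{I}{7}\right) = - \frac{19}{7} - \frac{I}{7}$)
$L = - \frac{40}{7}$ ($L = \left(- \frac{19}{7} - 0\right) - 3 = \left(- \frac{19}{7} + 0\right) - 3 = - \frac{19}{7} - 3 = - \frac{40}{7} \approx -5.7143$)
$\left(\left(- 3 L + \left(1 + 0\right)\right) + 8\right) 126 = \left(\left(\left(-3\right) \left(- \frac{40}{7}\right) + \left(1 + 0\right)\right) + 8\right) 126 = \left(\left(\frac{120}{7} + 1\right) + 8\right) 126 = \left(\frac{127}{7} + 8\right) 126 = \frac{183}{7} \cdot 126 = 3294$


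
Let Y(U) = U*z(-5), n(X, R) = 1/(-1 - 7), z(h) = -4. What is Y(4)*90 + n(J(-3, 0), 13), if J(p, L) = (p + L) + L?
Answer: -11521/8 ≈ -1440.1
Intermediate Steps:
J(p, L) = p + 2*L (J(p, L) = (L + p) + L = p + 2*L)
n(X, R) = -⅛ (n(X, R) = 1/(-8) = -⅛)
Y(U) = -4*U (Y(U) = U*(-4) = -4*U)
Y(4)*90 + n(J(-3, 0), 13) = -4*4*90 - ⅛ = -16*90 - ⅛ = -1440 - ⅛ = -11521/8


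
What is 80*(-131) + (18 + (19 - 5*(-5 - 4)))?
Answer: -10398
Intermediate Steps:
80*(-131) + (18 + (19 - 5*(-5 - 4))) = -10480 + (18 + (19 - 5*(-9))) = -10480 + (18 + (19 - 1*(-45))) = -10480 + (18 + (19 + 45)) = -10480 + (18 + 64) = -10480 + 82 = -10398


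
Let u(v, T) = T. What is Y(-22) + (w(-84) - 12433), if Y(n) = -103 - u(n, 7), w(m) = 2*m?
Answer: -12711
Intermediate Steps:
Y(n) = -110 (Y(n) = -103 - 1*7 = -103 - 7 = -110)
Y(-22) + (w(-84) - 12433) = -110 + (2*(-84) - 12433) = -110 + (-168 - 12433) = -110 - 12601 = -12711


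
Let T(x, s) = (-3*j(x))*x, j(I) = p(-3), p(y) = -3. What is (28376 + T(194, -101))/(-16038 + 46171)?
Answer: 30122/30133 ≈ 0.99963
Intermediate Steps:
j(I) = -3
T(x, s) = 9*x (T(x, s) = (-3*(-3))*x = 9*x)
(28376 + T(194, -101))/(-16038 + 46171) = (28376 + 9*194)/(-16038 + 46171) = (28376 + 1746)/30133 = 30122*(1/30133) = 30122/30133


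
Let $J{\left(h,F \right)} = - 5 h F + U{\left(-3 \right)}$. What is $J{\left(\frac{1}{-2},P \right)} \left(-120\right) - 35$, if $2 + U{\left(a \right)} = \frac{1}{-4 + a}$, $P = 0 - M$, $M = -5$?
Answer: $- \frac{8945}{7} \approx -1277.9$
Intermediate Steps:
$P = 5$ ($P = 0 - -5 = 0 + 5 = 5$)
$U{\left(a \right)} = -2 + \frac{1}{-4 + a}$
$J{\left(h,F \right)} = - \frac{15}{7} - 5 F h$ ($J{\left(h,F \right)} = - 5 h F + \frac{9 - -6}{-4 - 3} = - 5 F h + \frac{9 + 6}{-7} = - 5 F h - \frac{15}{7} = - \frac{15}{7} - 5 F h$)
$J{\left(\frac{1}{-2},P \right)} \left(-120\right) - 35 = \left(- \frac{15}{7} - \frac{25}{-2}\right) \left(-120\right) - 35 = \left(- \frac{15}{7} - 25 \left(- \frac{1}{2}\right)\right) \left(-120\right) - 35 = \left(- \frac{15}{7} + \frac{25}{2}\right) \left(-120\right) - 35 = \frac{145}{14} \left(-120\right) - 35 = - \frac{8700}{7} - 35 = - \frac{8945}{7}$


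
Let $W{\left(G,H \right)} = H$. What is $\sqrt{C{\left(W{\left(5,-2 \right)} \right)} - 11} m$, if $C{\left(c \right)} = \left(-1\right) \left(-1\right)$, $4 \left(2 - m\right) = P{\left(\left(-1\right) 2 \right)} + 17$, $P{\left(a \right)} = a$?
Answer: $- \frac{7 i \sqrt{10}}{4} \approx - 5.534 i$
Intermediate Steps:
$m = - \frac{7}{4}$ ($m = 2 - \frac{\left(-1\right) 2 + 17}{4} = 2 - \frac{-2 + 17}{4} = 2 - \frac{15}{4} = - \frac{7}{4} \approx -1.75$)
$C{\left(c \right)} = 1$
$\sqrt{C{\left(W{\left(5,-2 \right)} \right)} - 11} m = \sqrt{1 - 11} \left(- \frac{7}{4}\right) = \sqrt{-10} \left(- \frac{7}{4}\right) = i \sqrt{10} \left(- \frac{7}{4}\right) = - \frac{7 i \sqrt{10}}{4}$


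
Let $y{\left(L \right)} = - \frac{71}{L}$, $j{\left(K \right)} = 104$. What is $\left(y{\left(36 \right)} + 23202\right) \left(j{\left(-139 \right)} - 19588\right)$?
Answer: $- \frac{4068264071}{9} \approx -4.5203 \cdot 10^{8}$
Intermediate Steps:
$\left(y{\left(36 \right)} + 23202\right) \left(j{\left(-139 \right)} - 19588\right) = \left(- \frac{71}{36} + 23202\right) \left(104 - 19588\right) = \left(\left(-71\right) \frac{1}{36} + 23202\right) \left(-19484\right) = \left(- \frac{71}{36} + 23202\right) \left(-19484\right) = \frac{835201}{36} \left(-19484\right) = - \frac{4068264071}{9}$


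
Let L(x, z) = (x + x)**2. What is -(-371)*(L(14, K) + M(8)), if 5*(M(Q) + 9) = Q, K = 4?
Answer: 1440593/5 ≈ 2.8812e+5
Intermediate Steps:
M(Q) = -9 + Q/5
L(x, z) = 4*x**2 (L(x, z) = (2*x)**2 = 4*x**2)
-(-371)*(L(14, K) + M(8)) = -(-371)*(4*14**2 + (-9 + (1/5)*8)) = -(-371)*(4*196 + (-9 + 8/5)) = -(-371)*(784 - 37/5) = -(-371)*3883/5 = -1*(-1440593/5) = 1440593/5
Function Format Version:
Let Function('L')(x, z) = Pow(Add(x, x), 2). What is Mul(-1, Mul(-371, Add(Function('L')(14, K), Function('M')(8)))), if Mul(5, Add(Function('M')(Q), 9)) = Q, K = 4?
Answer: Rational(1440593, 5) ≈ 2.8812e+5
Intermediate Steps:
Function('M')(Q) = Add(-9, Mul(Rational(1, 5), Q))
Function('L')(x, z) = Mul(4, Pow(x, 2)) (Function('L')(x, z) = Pow(Mul(2, x), 2) = Mul(4, Pow(x, 2)))
Mul(-1, Mul(-371, Add(Function('L')(14, K), Function('M')(8)))) = Mul(-1, Mul(-371, Add(Mul(4, Pow(14, 2)), Add(-9, Mul(Rational(1, 5), 8))))) = Mul(-1, Mul(-371, Add(Mul(4, 196), Add(-9, Rational(8, 5))))) = Mul(-1, Mul(-371, Add(784, Rational(-37, 5)))) = Mul(-1, Mul(-371, Rational(3883, 5))) = Mul(-1, Rational(-1440593, 5)) = Rational(1440593, 5)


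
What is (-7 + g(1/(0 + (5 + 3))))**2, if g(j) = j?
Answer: 3025/64 ≈ 47.266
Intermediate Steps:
(-7 + g(1/(0 + (5 + 3))))**2 = (-7 + 1/(0 + (5 + 3)))**2 = (-7 + 1/(0 + 8))**2 = (-7 + 1/8)**2 = (-55/8)**2 = 3025/64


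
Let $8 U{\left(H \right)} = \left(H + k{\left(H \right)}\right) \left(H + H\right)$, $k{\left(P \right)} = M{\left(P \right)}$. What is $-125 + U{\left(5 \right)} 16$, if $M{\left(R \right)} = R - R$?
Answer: $-25$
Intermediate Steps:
$M{\left(R \right)} = 0$
$k{\left(P \right)} = 0$
$U{\left(H \right)} = \frac{H^{2}}{4}$ ($U{\left(H \right)} = \frac{\left(H + 0\right) \left(H + H\right)}{8} = \frac{H 2 H}{8} = \frac{2 H^{2}}{8} = \frac{H^{2}}{4}$)
$-125 + U{\left(5 \right)} 16 = -125 + \frac{5^{2}}{4} \cdot 16 = -125 + \frac{1}{4} \cdot 25 \cdot 16 = -125 + \frac{25}{4} \cdot 16 = -125 + 100 = -25$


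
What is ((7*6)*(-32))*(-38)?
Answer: 51072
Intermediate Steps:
((7*6)*(-32))*(-38) = (42*(-32))*(-38) = -1344*(-38) = 51072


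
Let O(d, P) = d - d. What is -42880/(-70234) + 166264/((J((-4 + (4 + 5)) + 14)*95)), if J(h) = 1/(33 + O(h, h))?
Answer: 192678902104/3336115 ≈ 57756.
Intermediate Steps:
O(d, P) = 0
J(h) = 1/33 (J(h) = 1/(33 + 0) = 1/33)
-42880/(-70234) + 166264/((J((-4 + (4 + 5)) + 14)*95)) = -42880/(-70234) + 166264/(((1/33)*95)) = -42880*(-1/70234) + 166264/(95/33) = 21440/35117 + 166264*(33/95) = 21440/35117 + 5486712/95 = 192678902104/3336115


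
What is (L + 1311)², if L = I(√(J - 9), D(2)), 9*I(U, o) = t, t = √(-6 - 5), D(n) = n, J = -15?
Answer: (11799 + I*√11)²/81 ≈ 1.7187e+6 + 966.24*I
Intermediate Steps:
t = I*√11 (t = √(-11) = I*√11 ≈ 3.3166*I)
I(U, o) = I*√11/9 (I(U, o) = (I*√11)/9 = I*√11/9)
L = I*√11/9 ≈ 0.36851*I
(L + 1311)² = (I*√11/9 + 1311)² = (1311 + I*√11/9)²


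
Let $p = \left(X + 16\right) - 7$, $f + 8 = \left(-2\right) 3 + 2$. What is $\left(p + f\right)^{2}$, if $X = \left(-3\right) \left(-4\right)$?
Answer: $81$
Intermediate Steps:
$X = 12$
$f = -12$ ($f = -8 + \left(\left(-2\right) 3 + 2\right) = -8 + \left(-6 + 2\right) = -8 - 4 = -12$)
$p = 21$ ($p = \left(12 + 16\right) - 7 = 28 - 7 = 21$)
$\left(p + f\right)^{2} = \left(21 - 12\right)^{2} = 9^{2} = 81$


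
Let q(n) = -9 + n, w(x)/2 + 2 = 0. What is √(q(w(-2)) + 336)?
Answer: √323 ≈ 17.972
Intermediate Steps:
w(x) = -4 (w(x) = -4 + 2*0 = -4 + 0 = -4)
√(q(w(-2)) + 336) = √((-9 - 4) + 336) = √(-13 + 336) = √323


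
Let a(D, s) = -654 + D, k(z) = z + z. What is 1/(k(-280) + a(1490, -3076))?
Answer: 1/276 ≈ 0.0036232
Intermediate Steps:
k(z) = 2*z
1/(k(-280) + a(1490, -3076)) = 1/(2*(-280) + (-654 + 1490)) = 1/(-560 + 836) = 1/276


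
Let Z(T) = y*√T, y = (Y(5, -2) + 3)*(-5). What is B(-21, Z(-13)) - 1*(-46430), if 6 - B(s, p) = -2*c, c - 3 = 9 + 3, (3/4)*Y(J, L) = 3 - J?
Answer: 46466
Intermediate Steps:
Y(J, L) = 4 - 4*J/3 (Y(J, L) = 4*(3 - J)/3 = 4 - 4*J/3)
c = 15 (c = 3 + (9 + 3) = 3 + 12 = 15)
y = -5/3 (y = ((4 - 4/3*5) + 3)*(-5) = ((4 - 20/3) + 3)*(-5) = (-8/3 + 3)*(-5) = (⅓)*(-5) = -5/3 ≈ -1.6667)
Z(T) = -5*√T/3
B(s, p) = 36 (B(s, p) = 6 - (-2)*15 = 6 - 1*(-30) = 6 + 30 = 36)
B(-21, Z(-13)) - 1*(-46430) = 36 - 1*(-46430) = 36 + 46430 = 46466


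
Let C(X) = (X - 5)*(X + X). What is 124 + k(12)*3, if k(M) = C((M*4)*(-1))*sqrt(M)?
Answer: 124 + 30528*sqrt(3) ≈ 53000.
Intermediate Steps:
C(X) = 2*X*(-5 + X) (C(X) = (-5 + X)*(2*X) = 2*X*(-5 + X))
k(M) = -8*M**(3/2)*(-5 - 4*M) (k(M) = (2*((M*4)*(-1))*(-5 + (M*4)*(-1)))*sqrt(M) = (2*((4*M)*(-1))*(-5 + (4*M)*(-1)))*sqrt(M) = (2*(-4*M)*(-5 - 4*M))*sqrt(M) = (-8*M*(-5 - 4*M))*sqrt(M) = -8*M**(3/2)*(-5 - 4*M))
124 + k(12)*3 = 124 + (12**(3/2)*(40 + 32*12))*3 = 124 + ((24*sqrt(3))*(40 + 384))*3 = 124 + ((24*sqrt(3))*424)*3 = 124 + (10176*sqrt(3))*3 = 124 + 30528*sqrt(3)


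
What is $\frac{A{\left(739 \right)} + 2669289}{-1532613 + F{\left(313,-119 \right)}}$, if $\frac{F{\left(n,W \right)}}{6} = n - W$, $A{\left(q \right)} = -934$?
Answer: $- \frac{2668355}{1530021} \approx -1.744$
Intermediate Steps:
$F{\left(n,W \right)} = - 6 W + 6 n$ ($F{\left(n,W \right)} = 6 \left(n - W\right) = - 6 W + 6 n$)
$\frac{A{\left(739 \right)} + 2669289}{-1532613 + F{\left(313,-119 \right)}} = \frac{-934 + 2669289}{-1532613 + \left(\left(-6\right) \left(-119\right) + 6 \cdot 313\right)} = \frac{2668355}{-1532613 + \left(714 + 1878\right)} = \frac{2668355}{-1532613 + 2592} = \frac{2668355}{-1530021} = 2668355 \left(- \frac{1}{1530021}\right) = - \frac{2668355}{1530021}$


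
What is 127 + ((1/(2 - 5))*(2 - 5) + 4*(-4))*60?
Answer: -773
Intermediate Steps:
127 + ((1/(2 - 5))*(2 - 5) + 4*(-4))*60 = 127 + ((1/(-3))*(-3) - 16)*60 = 127 + (-⅓*1*(-3) - 16)*60 = 127 + (-⅓*(-3) - 16)*60 = 127 + (1 - 16)*60 = 127 - 15*60 = 127 - 900 = -773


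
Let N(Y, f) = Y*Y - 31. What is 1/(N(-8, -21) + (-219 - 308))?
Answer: -1/494 ≈ -0.0020243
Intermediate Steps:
N(Y, f) = -31 + Y² (N(Y, f) = Y² - 31 = -31 + Y²)
1/(N(-8, -21) + (-219 - 308)) = 1/((-31 + (-8)²) + (-219 - 308)) = 1/((-31 + 64) - 527) = 1/(33 - 527) = 1/(-494) = -1/494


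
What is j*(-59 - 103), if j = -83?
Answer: 13446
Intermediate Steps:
j*(-59 - 103) = -83*(-59 - 103) = -83*(-162) = 13446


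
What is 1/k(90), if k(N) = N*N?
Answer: 1/8100 ≈ 0.00012346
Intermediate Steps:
k(N) = N²
1/k(90) = 1/(90²) = 1/8100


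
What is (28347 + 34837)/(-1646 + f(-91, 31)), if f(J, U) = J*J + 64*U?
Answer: 63184/8619 ≈ 7.3308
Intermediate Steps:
f(J, U) = J**2 + 64*U
(28347 + 34837)/(-1646 + f(-91, 31)) = (28347 + 34837)/(-1646 + ((-91)**2 + 64*31)) = 63184/(-1646 + (8281 + 1984)) = 63184/(-1646 + 10265) = 63184/8619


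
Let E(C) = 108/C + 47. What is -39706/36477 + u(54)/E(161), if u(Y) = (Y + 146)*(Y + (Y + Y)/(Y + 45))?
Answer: 28337232694/123182829 ≈ 230.04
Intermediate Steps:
u(Y) = (146 + Y)*(Y + 2*Y/(45 + Y)) (u(Y) = (146 + Y)*(Y + (2*Y)/(45 + Y)) = (146 + Y)*(Y + 2*Y/(45 + Y)))
E(C) = 47 + 108/C
-39706/36477 + u(54)/E(161) = -39706/36477 + (54*(6862 + 54² + 193*54)/(45 + 54))/(47 + 108/161) = -39706*1/36477 + (54*(6862 + 2916 + 10422)/99)/(47 + 108*(1/161)) = -39706/36477 + (54*(1/99)*20200)/(47 + 108/161) = -39706/36477 + 121200/(11*(7675/161)) = -39706/36477 + (121200/11)*(161/7675) = -39706/36477 + 780528/3377 = 28337232694/123182829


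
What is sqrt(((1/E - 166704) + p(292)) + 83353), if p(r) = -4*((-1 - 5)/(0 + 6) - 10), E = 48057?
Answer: I*sqrt(192395454520386)/48057 ≈ 288.63*I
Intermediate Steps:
p(r) = 44 (p(r) = -4*(-6/6 - 10) = -4*(-6*1/6 - 10) = -4*(-1 - 10) = -4*(-11) = 44)
sqrt(((1/E - 166704) + p(292)) + 83353) = sqrt(((1/48057 - 166704) + 44) + 83353) = sqrt((-8011294127/48057 + 44) + 83353) = sqrt(-8009179619/48057 + 83353) = sqrt(-4003484498/48057) = I*sqrt(192395454520386)/48057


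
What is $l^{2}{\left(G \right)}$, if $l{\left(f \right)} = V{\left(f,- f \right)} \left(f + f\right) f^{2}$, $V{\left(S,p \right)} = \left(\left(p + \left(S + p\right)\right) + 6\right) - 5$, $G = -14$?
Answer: $6776582400$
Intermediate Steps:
$V{\left(S,p \right)} = 1 + S + 2 p$ ($V{\left(S,p \right)} = \left(\left(S + 2 p\right) + 6\right) - 5 = \left(6 + S + 2 p\right) - 5 = 1 + S + 2 p$)
$l{\left(f \right)} = 2 f^{3} \left(1 - f\right)$ ($l{\left(f \right)} = \left(1 + f + 2 \left(- f\right)\right) \left(f + f\right) f^{2} = \left(1 + f - 2 f\right) 2 f f^{2} = \left(1 - f\right) 2 f f^{2} = 2 f \left(1 - f\right) f^{2} = 2 f^{3} \left(1 - f\right)$)
$l^{2}{\left(G \right)} = \left(2 \left(-14\right)^{3} \left(1 - -14\right)\right)^{2} = \left(2 \left(-2744\right) \left(1 + 14\right)\right)^{2} = \left(2 \left(-2744\right) 15\right)^{2} = \left(-82320\right)^{2} = 6776582400$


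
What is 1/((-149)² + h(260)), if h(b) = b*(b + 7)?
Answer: 1/91621 ≈ 1.0915e-5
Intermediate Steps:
h(b) = b*(7 + b)
1/((-149)² + h(260)) = 1/((-149)² + 260*(7 + 260)) = 1/(22201 + 260*267) = 1/(22201 + 69420) = 1/91621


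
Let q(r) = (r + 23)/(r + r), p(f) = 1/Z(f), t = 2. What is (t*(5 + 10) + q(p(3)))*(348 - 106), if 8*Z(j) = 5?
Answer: 72963/8 ≈ 9120.4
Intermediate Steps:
Z(j) = 5/8 (Z(j) = (1/8)*5 = 5/8)
p(f) = 8/5 (p(f) = 1/(5/8) = 8/5)
q(r) = (23 + r)/(2*r) (q(r) = (23 + r)/((2*r)) = (23 + r)*(1/(2*r)) = (23 + r)/(2*r))
(t*(5 + 10) + q(p(3)))*(348 - 106) = (2*(5 + 10) + (23 + 8/5)/(2*(8/5)))*(348 - 106) = (2*15 + (1/2)*(5/8)*(123/5))*242 = (30 + 123/16)*242 = (603/16)*242 = 72963/8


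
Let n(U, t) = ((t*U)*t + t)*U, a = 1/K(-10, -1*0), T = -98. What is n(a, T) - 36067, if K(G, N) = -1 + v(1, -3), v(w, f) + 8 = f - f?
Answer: -2910941/81 ≈ -35938.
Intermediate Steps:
v(w, f) = -8 (v(w, f) = -8 + (f - f) = -8 + 0 = -8)
K(G, N) = -9 (K(G, N) = -1 - 8 = -9)
a = -1/9 (a = 1/(-9) = -1/9 ≈ -0.11111)
n(U, t) = U*(t + U*t**2) (n(U, t) = ((U*t)*t + t)*U = (U*t**2 + t)*U = (t + U*t**2)*U = U*(t + U*t**2))
n(a, T) - 36067 = -1/9*(-98)*(1 - 1/9*(-98)) - 36067 = -1/9*(-98)*(1 + 98/9) - 36067 = -1/9*(-98)*107/9 - 36067 = 10486/81 - 36067 = -2910941/81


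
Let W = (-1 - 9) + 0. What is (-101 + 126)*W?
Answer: -250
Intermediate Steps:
W = -10 (W = -10 + 0 = -10)
(-101 + 126)*W = (-101 + 126)*(-10) = 25*(-10) = -250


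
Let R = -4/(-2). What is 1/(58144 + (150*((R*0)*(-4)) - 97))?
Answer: 1/58047 ≈ 1.7227e-5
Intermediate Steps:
R = 2 (R = -4*(-½) = 2)
1/(58144 + (150*((R*0)*(-4)) - 97)) = 1/(58144 + (150*((2*0)*(-4)) - 97)) = 1/(58144 + (150*(0*(-4)) - 97)) = 1/(58144 + (150*0 - 97)) = 1/(58144 + (0 - 97)) = 1/(58144 - 97) = 1/58047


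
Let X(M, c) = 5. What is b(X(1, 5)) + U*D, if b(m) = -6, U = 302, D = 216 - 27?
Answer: 57072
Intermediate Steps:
D = 189
b(X(1, 5)) + U*D = -6 + 302*189 = -6 + 57078 = 57072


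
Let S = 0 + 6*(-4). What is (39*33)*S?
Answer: -30888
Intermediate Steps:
S = -24 (S = 0 - 24 = -24)
(39*33)*S = (39*33)*(-24) = 1287*(-24) = -30888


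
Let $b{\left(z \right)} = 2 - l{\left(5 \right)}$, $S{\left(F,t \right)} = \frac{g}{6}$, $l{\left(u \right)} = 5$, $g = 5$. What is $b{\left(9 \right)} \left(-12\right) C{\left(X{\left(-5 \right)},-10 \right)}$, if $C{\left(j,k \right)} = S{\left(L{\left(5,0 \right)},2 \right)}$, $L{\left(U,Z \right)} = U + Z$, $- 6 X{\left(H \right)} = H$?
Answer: $30$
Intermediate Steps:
$X{\left(H \right)} = - \frac{H}{6}$
$S{\left(F,t \right)} = \frac{5}{6}$
$C{\left(j,k \right)} = \frac{5}{6}$
$b{\left(z \right)} = -3$ ($b{\left(z \right)} = 2 - 5 = -3$)
$b{\left(9 \right)} \left(-12\right) C{\left(X{\left(-5 \right)},-10 \right)} = \left(-3\right) \left(-12\right) \frac{5}{6} = 36 \cdot \frac{5}{6} = 30$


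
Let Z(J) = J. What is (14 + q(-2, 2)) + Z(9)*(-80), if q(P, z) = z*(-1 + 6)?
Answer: -696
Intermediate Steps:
q(P, z) = 5*z (q(P, z) = z*5 = 5*z)
(14 + q(-2, 2)) + Z(9)*(-80) = (14 + 5*2) + 9*(-80) = (14 + 10) - 720 = 24 - 720 = -696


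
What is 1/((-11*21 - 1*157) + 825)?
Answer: 1/437 ≈ 0.0022883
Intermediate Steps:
1/((-11*21 - 1*157) + 825) = 1/((-231 - 157) + 825) = 1/(-388 + 825) = 1/437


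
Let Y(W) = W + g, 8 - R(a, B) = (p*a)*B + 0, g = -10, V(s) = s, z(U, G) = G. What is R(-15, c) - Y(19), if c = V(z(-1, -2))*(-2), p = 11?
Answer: 659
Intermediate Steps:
c = 4 (c = -2*(-2) = 4)
R(a, B) = 8 - 11*B*a (R(a, B) = 8 - ((11*a)*B + 0) = 8 - (11*B*a + 0) = 8 - 11*B*a)
Y(W) = -10 + W (Y(W) = W - 10 = -10 + W)
R(-15, c) - Y(19) = (8 - 11*4*(-15)) - (-10 + 19) = (8 + 660) - 1*9 = 668 - 9 = 659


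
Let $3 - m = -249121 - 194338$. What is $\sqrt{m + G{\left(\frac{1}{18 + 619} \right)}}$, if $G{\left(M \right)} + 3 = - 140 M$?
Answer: $\frac{3 \sqrt{408031351}}{91} \approx 665.93$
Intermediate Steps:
$m = 443462$ ($m = 3 - \left(-249121 - 194338\right) = 3 - -443459 = 3 + 443459 = 443462$)
$G{\left(M \right)} = -3 - 140 M$
$\sqrt{m + G{\left(\frac{1}{18 + 619} \right)}} = \sqrt{443462 - \left(3 + \frac{140}{18 + 619}\right)} = \sqrt{443462 - \left(3 + \frac{140}{637}\right)} = \sqrt{443462 - \frac{293}{91}} = \sqrt{\frac{40354749}{91}} = \frac{3 \sqrt{408031351}}{91}$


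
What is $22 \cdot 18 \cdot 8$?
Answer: $3168$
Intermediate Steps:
$22 \cdot 18 \cdot 8 = 396 \cdot 8 = 3168$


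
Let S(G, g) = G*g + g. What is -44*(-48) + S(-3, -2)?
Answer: 2116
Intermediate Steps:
S(G, g) = g + G*g
-44*(-48) + S(-3, -2) = -44*(-48) - 2*(1 - 3) = 2112 - 2*(-2) = 2112 + 4 = 2116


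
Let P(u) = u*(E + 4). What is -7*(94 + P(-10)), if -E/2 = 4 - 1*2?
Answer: -658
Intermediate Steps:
E = -4 (E = -2*(4 - 1*2) = -2*(4 - 2) = -2*2 = -4)
P(u) = 0 (P(u) = u*(-4 + 4) = u*0 = 0)
-7*(94 + P(-10)) = -7*(94 + 0) = -7*94 = -658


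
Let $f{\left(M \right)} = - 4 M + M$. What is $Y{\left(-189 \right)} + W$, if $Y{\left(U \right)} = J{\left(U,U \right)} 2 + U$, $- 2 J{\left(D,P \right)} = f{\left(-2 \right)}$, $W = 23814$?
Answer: $23619$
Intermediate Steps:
$f{\left(M \right)} = - 3 M$
$J{\left(D,P \right)} = -3$ ($J{\left(D,P \right)} = - \frac{\left(-3\right) \left(-2\right)}{2} = \left(- \frac{1}{2}\right) 6 = -3$)
$Y{\left(U \right)} = -6 + U$ ($Y{\left(U \right)} = \left(-3\right) 2 + U = -6 + U$)
$Y{\left(-189 \right)} + W = \left(-6 - 189\right) + 23814 = -195 + 23814 = 23619$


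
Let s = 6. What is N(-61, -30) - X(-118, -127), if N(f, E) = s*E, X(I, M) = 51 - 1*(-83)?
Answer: -314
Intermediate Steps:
X(I, M) = 134 (X(I, M) = 51 + 83 = 134)
N(f, E) = 6*E
N(-61, -30) - X(-118, -127) = 6*(-30) - 1*134 = -180 - 134 = -314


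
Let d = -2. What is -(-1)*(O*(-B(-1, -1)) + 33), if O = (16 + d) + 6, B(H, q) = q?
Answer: 53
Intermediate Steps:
O = 20 (O = (16 - 2) + 6 = 14 + 6 = 20)
-(-1)*(O*(-B(-1, -1)) + 33) = -(-1)*(20*(-1*(-1)) + 33) = -(-1)*(20*1 + 33) = -(-1)*(20 + 33) = -(-1)*53 = -1*(-53) = 53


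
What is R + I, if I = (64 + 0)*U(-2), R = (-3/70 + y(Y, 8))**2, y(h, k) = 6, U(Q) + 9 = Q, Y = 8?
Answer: -3275711/4900 ≈ -668.51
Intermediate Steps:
U(Q) = -9 + Q
R = 173889/4900 (R = (-3/70 + 6)**2 = (417/70)**2 = 173889/4900 ≈ 35.488)
I = -704 (I = (64 + 0)*(-9 - 2) = 64*(-11) = -704)
R + I = 173889/4900 - 704 = -3275711/4900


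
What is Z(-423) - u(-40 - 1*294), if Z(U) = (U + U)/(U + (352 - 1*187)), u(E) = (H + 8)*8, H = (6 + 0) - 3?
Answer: -3643/43 ≈ -84.721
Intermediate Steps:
H = 3 (H = 6 - 3 = 3)
u(E) = 88 (u(E) = (3 + 8)*8 = 11*8 = 88)
Z(U) = 2*U/(165 + U) (Z(U) = (2*U)/(U + (352 - 187)) = (2*U)/(U + 165) = (2*U)/(165 + U) = 2*U/(165 + U))
Z(-423) - u(-40 - 1*294) = 2*(-423)/(165 - 423) - 1*88 = 2*(-423)/(-258) - 88 = 2*(-423)*(-1/258) - 88 = 141/43 - 88 = -3643/43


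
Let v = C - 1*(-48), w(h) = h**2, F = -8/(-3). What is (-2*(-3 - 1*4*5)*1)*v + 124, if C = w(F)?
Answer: 23932/9 ≈ 2659.1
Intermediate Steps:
F = 8/3 (F = -8*(-1/3) = 8/3 ≈ 2.6667)
C = 64/9 (C = (8/3)**2 = 64/9 ≈ 7.1111)
v = 496/9 (v = 64/9 - 1*(-48) = 64/9 + 48 = 496/9 ≈ 55.111)
(-2*(-3 - 1*4*5)*1)*v + 124 = (-2*(-3 - 1*4*5)*1)*(496/9) + 124 = (-2*(-3 - 4*5)*1)*(496/9) + 124 = (-2*(-3 - 20)*1)*(496/9) + 124 = (-2*(-23)*1)*(496/9) + 124 = (46*1)*(496/9) + 124 = 46*(496/9) + 124 = 22816/9 + 124 = 23932/9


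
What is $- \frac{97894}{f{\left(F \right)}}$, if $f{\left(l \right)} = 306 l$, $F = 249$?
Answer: $- \frac{48947}{38097} \approx -1.2848$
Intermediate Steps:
$- \frac{97894}{f{\left(F \right)}} = - \frac{97894}{306 \cdot 249} = - \frac{97894}{76194} = \left(-97894\right) \frac{1}{76194} = - \frac{48947}{38097}$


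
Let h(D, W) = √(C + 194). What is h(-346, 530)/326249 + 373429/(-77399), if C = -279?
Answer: -53347/11057 + I*√85/326249 ≈ -4.8247 + 2.8259e-5*I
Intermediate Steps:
h(D, W) = I*√85 (h(D, W) = √(-279 + 194) = √(-85) = I*√85)
h(-346, 530)/326249 + 373429/(-77399) = (I*√85)/326249 + 373429/(-77399) = (I*√85)*(1/326249) + 373429*(-1/77399) = I*√85/326249 - 53347/11057 = -53347/11057 + I*√85/326249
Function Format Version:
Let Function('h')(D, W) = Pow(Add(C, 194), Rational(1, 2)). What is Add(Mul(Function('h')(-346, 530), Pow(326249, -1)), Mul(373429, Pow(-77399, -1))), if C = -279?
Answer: Add(Rational(-53347, 11057), Mul(Rational(1, 326249), I, Pow(85, Rational(1, 2)))) ≈ Add(-4.8247, Mul(2.8259e-5, I))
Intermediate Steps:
Function('h')(D, W) = Mul(I, Pow(85, Rational(1, 2))) (Function('h')(D, W) = Pow(Add(-279, 194), Rational(1, 2)) = Pow(-85, Rational(1, 2)) = Mul(I, Pow(85, Rational(1, 2))))
Add(Mul(Function('h')(-346, 530), Pow(326249, -1)), Mul(373429, Pow(-77399, -1))) = Add(Mul(Mul(I, Pow(85, Rational(1, 2))), Pow(326249, -1)), Mul(373429, Pow(-77399, -1))) = Add(Mul(Mul(I, Pow(85, Rational(1, 2))), Rational(1, 326249)), Mul(373429, Rational(-1, 77399))) = Add(Mul(Rational(1, 326249), I, Pow(85, Rational(1, 2))), Rational(-53347, 11057)) = Add(Rational(-53347, 11057), Mul(Rational(1, 326249), I, Pow(85, Rational(1, 2))))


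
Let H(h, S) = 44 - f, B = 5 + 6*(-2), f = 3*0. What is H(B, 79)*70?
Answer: 3080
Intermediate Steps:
f = 0
B = -7 (B = 5 - 12 = -7)
H(h, S) = 44 (H(h, S) = 44 - 1*0 = 44 + 0 = 44)
H(B, 79)*70 = 44*70 = 3080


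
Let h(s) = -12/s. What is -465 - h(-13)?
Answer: -6057/13 ≈ -465.92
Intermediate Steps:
-465 - h(-13) = -465 - (-12)/(-13) = -465 - (-12)*(-1)/13 = -465 - 1*12/13 = -465 - 12/13 = -6057/13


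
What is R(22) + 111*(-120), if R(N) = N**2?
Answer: -12836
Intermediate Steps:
R(22) + 111*(-120) = 22**2 + 111*(-120) = 484 - 13320 = -12836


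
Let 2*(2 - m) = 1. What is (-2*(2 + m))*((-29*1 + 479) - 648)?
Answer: 1386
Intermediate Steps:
m = 3/2 (m = 2 - ½*1 = 2 - ½ = 3/2 ≈ 1.5000)
(-2*(2 + m))*((-29*1 + 479) - 648) = (-2*(2 + 3/2))*((-29*1 + 479) - 648) = (-2*7/2)*((-29 + 479) - 648) = -7*(450 - 648) = -7*(-198) = 1386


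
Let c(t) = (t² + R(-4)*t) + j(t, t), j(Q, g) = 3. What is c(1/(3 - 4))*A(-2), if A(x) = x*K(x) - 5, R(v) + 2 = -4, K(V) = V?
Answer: -10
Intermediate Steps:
R(v) = -6 (R(v) = -2 - 4 = -6)
A(x) = -5 + x² (A(x) = x*x - 5 = x² - 5 = -5 + x²)
c(t) = 3 + t² - 6*t (c(t) = (t² - 6*t) + 3 = 3 + t² - 6*t)
c(1/(3 - 4))*A(-2) = (3 + (1/(3 - 4))² - 6/(3 - 4))*(-5 + (-2)²) = (3 + (1/(-1))² - 6/(-1))*(-5 + 4) = (3 + (-1)² - 6*(-1))*(-1) = (3 + 1 + 6)*(-1) = 10*(-1) = -10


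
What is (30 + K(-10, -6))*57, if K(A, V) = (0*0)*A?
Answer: 1710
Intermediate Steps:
K(A, V) = 0 (K(A, V) = 0*A = 0)
(30 + K(-10, -6))*57 = (30 + 0)*57 = 30*57 = 1710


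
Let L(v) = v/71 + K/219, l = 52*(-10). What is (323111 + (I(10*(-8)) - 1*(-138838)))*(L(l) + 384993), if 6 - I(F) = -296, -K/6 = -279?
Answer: 922385064688627/5183 ≈ 1.7796e+11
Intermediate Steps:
K = 1674 (K = -6*(-279) = 1674)
I(F) = 302 (I(F) = 6 - 1*(-296) = 6 + 296 = 302)
l = -520
L(v) = 558/73 + v/71 (L(v) = v/71 + 1674/219 = v*(1/71) + 1674*(1/219) = v/71 + 558/73 = 558/73 + v/71)
(323111 + (I(10*(-8)) - 1*(-138838)))*(L(l) + 384993) = (323111 + (302 - 1*(-138838)))*((558/73 + (1/71)*(-520)) + 384993) = (323111 + (302 + 138838))*((558/73 - 520/71) + 384993) = (323111 + 139140)*(1658/5183 + 384993) = 462251*(1995420377/5183) = 922385064688627/5183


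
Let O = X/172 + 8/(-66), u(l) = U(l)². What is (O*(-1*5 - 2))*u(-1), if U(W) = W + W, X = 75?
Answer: -12509/1419 ≈ -8.8154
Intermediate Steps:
U(W) = 2*W
u(l) = 4*l² (u(l) = (2*l)² = 4*l²)
O = 1787/5676 (O = 75/172 + 8/(-66) = 75*(1/172) + 8*(-1/66) = 75/172 - 4/33 = 1787/5676 ≈ 0.31483)
(O*(-1*5 - 2))*u(-1) = (1787*(-1*5 - 2)/5676)*(4*(-1)²) = (1787*(-5 - 2)/5676)*(4*1) = ((1787/5676)*(-7))*4 = -12509/5676*4 = -12509/1419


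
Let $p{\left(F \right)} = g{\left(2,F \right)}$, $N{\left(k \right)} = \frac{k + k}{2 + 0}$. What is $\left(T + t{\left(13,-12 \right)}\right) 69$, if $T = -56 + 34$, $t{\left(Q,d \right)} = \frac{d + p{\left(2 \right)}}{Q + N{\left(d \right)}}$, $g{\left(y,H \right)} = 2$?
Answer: $-2208$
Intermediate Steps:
$N{\left(k \right)} = k$ ($N{\left(k \right)} = \frac{2 k}{2} = 2 k \frac{1}{2} = k$)
$p{\left(F \right)} = 2$
$t{\left(Q,d \right)} = \frac{2 + d}{Q + d}$ ($t{\left(Q,d \right)} = \frac{d + 2}{Q + d} = \frac{2 + d}{Q + d}$)
$T = -22$
$\left(T + t{\left(13,-12 \right)}\right) 69 = \left(-22 + \frac{2 - 12}{13 - 12}\right) 69 = \left(-22 + 1^{-1} \left(-10\right)\right) 69 = \left(-22 + 1 \left(-10\right)\right) 69 = \left(-22 - 10\right) 69 = \left(-32\right) 69 = -2208$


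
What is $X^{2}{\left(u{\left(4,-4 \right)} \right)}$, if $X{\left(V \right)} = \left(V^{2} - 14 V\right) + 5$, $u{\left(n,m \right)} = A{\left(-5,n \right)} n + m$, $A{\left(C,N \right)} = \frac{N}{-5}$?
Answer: $\frac{15531481}{625} \approx 24850.0$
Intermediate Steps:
$A{\left(C,N \right)} = - \frac{N}{5}$ ($A{\left(C,N \right)} = N \left(- \frac{1}{5}\right) = - \frac{N}{5}$)
$u{\left(n,m \right)} = m - \frac{n^{2}}{5}$ ($u{\left(n,m \right)} = - \frac{n}{5} n + m = - \frac{n^{2}}{5} + m = m - \frac{n^{2}}{5}$)
$X{\left(V \right)} = 5 + V^{2} - 14 V$
$X^{2}{\left(u{\left(4,-4 \right)} \right)} = \left(5 + \left(-4 - \frac{4^{2}}{5}\right)^{2} - 14 \left(-4 - \frac{4^{2}}{5}\right)\right)^{2} = \left(5 + \left(-4 - \frac{16}{5}\right)^{2} - 14 \left(-4 - \frac{16}{5}\right)\right)^{2} = \left(5 + \left(- \frac{36}{5}\right)^{2} - - \frac{504}{5}\right)^{2} = \left(5 + \frac{1296}{25} + \frac{504}{5}\right)^{2} = \left(\frac{3941}{25}\right)^{2} = \frac{15531481}{625}$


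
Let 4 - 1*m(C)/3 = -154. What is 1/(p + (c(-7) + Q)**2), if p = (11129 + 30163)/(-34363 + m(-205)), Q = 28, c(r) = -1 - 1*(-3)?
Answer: 33889/30458808 ≈ 0.0011126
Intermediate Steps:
c(r) = 2 (c(r) = -1 + 3 = 2)
m(C) = 474 (m(C) = 12 - 3*(-154) = 12 + 462 = 474)
p = -41292/33889 (p = (11129 + 30163)/(-34363 + 474) = 41292/(-33889) = 41292*(-1/33889) = -41292/33889 ≈ -1.2184)
1/(p + (c(-7) + Q)**2) = 1/(-41292/33889 + (2 + 28)**2) = 1/(-41292/33889 + 30**2) = 1/(-41292/33889 + 900) = 1/(30458808/33889) = 33889/30458808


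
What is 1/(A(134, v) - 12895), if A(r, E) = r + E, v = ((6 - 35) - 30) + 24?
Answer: -1/12796 ≈ -7.8149e-5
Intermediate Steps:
v = -35 (v = (-29 - 30) + 24 = -59 + 24 = -35)
A(r, E) = E + r
1/(A(134, v) - 12895) = 1/((-35 + 134) - 12895) = 1/(99 - 12895) = 1/(-12796) = -1/12796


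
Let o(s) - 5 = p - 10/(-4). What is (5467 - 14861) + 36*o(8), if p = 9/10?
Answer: -45458/5 ≈ -9091.6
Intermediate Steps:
p = 9/10 (p = 9*(⅒) = 9/10 ≈ 0.90000)
o(s) = 42/5 (o(s) = 5 + (9/10 - 10/(-4)) = 5 + (9/10 - 10*(-1)/4) = 5 + (9/10 - 1*(-5/2)) = 5 + (9/10 + 5/2) = 5 + 17/5 = 42/5)
(5467 - 14861) + 36*o(8) = (5467 - 14861) + 36*(42/5) = -9394 + 1512/5 = -45458/5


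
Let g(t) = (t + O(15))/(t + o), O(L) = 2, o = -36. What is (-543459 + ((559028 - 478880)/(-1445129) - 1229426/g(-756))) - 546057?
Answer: -44729246555352/18786677 ≈ -2.3809e+6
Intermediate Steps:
g(t) = (2 + t)/(-36 + t) (g(t) = (t + 2)/(t - 36) = (2 + t)/(-36 + t))
(-543459 + ((559028 - 478880)/(-1445129) - 1229426/g(-756))) - 546057 = (-543459 + ((559028 - 478880)/(-1445129) - 1229426*(-36 - 756)/(2 - 756))) - 546057 = (-543459 + (80148*(-1/1445129) - 1229426/(-754/(-792)))) - 546057 = (-543459 + (-80148/1445129 - 1229426/((-1/792*(-754))))) - 546057 = (-543459 + (-80148/1445129 - 1229426/377/396)) - 546057 = (-543459 + (-80148/1445129 - 1229426*396/377)) - 546057 = (-543459 + (-80148/1445129 - 16788024/13)) - 546057 = (-543459 - 24260861377020/18786677) - 546057 = -34470650072763/18786677 - 546057 = -44729246555352/18786677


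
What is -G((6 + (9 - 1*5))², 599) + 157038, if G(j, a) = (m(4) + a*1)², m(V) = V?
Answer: -206571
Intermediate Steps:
G(j, a) = (4 + a)² (G(j, a) = (4 + a*1)² = (4 + a)²)
-G((6 + (9 - 1*5))², 599) + 157038 = -(4 + 599)² + 157038 = -1*603² + 157038 = -1*363609 + 157038 = -363609 + 157038 = -206571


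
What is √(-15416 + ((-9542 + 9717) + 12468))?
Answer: I*√2773 ≈ 52.659*I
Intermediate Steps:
√(-15416 + ((-9542 + 9717) + 12468)) = √(-15416 + (175 + 12468)) = √(-15416 + 12643) = √(-2773) = I*√2773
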